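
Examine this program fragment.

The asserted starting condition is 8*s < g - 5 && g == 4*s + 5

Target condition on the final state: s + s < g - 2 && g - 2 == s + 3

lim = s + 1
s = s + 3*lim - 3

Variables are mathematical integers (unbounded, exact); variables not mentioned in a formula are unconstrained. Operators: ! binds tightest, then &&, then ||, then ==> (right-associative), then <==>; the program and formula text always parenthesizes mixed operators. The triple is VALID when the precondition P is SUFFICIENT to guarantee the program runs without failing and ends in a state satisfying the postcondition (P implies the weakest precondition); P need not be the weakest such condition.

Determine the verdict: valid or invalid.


Working backward. After the program, the postcondition s + s < g - 2 && g - 2 == s + 3 must hold; in canonical form it is 2*s < g - 2 && g == s + 5.
Before s := s + 3*lim - 3: 6*lim + 2*s < g + 4 && g == 3*lim + s + 2
Before lim := s + 1: 8*s < g - 2 && g == 4*s + 5
The weakest precondition is 8*s < g - 2 && g == 4*s + 5.
Check whether 8*s < g - 5 && g == 4*s + 5 implies it.
Every state satisfying the precondition satisfies the weakest precondition: the implication holds.
Answer: valid


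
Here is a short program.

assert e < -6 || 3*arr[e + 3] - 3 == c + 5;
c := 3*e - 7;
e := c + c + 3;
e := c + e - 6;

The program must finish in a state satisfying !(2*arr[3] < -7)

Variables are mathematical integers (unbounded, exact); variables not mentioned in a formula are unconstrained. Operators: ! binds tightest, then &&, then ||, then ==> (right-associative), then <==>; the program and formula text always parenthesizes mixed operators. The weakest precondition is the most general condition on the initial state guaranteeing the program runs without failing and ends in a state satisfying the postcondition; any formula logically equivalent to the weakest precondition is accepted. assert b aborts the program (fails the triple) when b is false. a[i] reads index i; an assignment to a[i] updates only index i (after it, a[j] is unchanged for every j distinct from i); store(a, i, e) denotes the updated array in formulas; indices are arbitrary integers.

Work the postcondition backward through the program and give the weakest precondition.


Working backward. After the program, !(2*arr[3] < -7) must hold.
Before e := c + e - 6: !(2*arr[3] < -7)
Before e := c + c + 3: !(2*arr[3] < -7)
Before c := 3*e - 7: !(2*arr[3] < -7)
Before assert e < -6 || 3*arr[e + 3] - 3 == c + 5: (e < -6 || 3*arr[e + 3] == c + 8) && (!(2*arr[3] < -7))
Answer: WP = (e < -6 || 3*arr[e + 3] == c + 8) && (!(2*arr[3] < -7))


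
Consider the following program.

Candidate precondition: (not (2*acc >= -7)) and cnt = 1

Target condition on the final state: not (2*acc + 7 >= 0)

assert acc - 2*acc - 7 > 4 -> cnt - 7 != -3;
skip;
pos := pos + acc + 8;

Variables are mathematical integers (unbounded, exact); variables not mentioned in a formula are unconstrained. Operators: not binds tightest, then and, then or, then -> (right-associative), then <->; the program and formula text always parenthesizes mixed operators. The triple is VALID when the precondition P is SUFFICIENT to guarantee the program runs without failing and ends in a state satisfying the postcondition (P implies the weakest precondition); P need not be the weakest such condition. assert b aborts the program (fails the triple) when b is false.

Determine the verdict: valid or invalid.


Working backward. After the program, the postcondition not (2*acc + 7 >= 0) must hold; in canonical form it is not (2*acc >= -7).
Before pos := pos + acc + 8: not (2*acc >= -7)
Before skip: not (2*acc >= -7)
Before assert acc - 2*acc - 7 > 4 -> cnt - 7 != -3: (acc < -11 -> cnt != 4) and (not (2*acc >= -7))
The weakest precondition is (acc < -11 -> cnt != 4) and (not (2*acc >= -7)).
Check whether (not (2*acc >= -7)) and cnt = 1 implies it.
Every state satisfying the precondition satisfies the weakest precondition: the implication holds.
Answer: valid


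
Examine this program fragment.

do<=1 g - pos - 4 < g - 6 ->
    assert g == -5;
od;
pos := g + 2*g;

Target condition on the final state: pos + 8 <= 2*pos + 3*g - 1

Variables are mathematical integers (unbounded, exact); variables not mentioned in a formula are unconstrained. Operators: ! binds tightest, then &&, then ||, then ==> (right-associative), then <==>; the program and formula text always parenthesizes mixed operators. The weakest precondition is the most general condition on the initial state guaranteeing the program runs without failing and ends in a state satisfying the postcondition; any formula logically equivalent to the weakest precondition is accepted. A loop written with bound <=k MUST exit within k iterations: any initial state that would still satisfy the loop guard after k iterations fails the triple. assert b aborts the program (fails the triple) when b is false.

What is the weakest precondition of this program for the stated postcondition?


Working backward. After the program, the postcondition pos + 8 <= 2*pos + 3*g - 1 must hold; in canonical form it is 3*g + pos >= 9.
Before pos := g + 2*g: 6*g >= 9
Before the loop (bound <=1), unroll the exhaustion recursion (WP_0 = exit-now case; WP_j = one more guarded iteration, up to j = 1):
  WP_0: (!(pos > 2)) && 6*g >= 9
  WP_1: (pos > 2 ==> (g == -5 && (!(pos > 2)) && 6*g >= 9)) && ((!(pos > 2)) ==> 6*g >= 9)
So before the loop: (pos > 2 ==> (g == -5 && (!(pos > 2)) && 6*g >= 9)) && ((!(pos > 2)) ==> 6*g >= 9)
Answer: WP = (pos > 2 ==> (g == -5 && (!(pos > 2)) && 6*g >= 9)) && ((!(pos > 2)) ==> 6*g >= 9)


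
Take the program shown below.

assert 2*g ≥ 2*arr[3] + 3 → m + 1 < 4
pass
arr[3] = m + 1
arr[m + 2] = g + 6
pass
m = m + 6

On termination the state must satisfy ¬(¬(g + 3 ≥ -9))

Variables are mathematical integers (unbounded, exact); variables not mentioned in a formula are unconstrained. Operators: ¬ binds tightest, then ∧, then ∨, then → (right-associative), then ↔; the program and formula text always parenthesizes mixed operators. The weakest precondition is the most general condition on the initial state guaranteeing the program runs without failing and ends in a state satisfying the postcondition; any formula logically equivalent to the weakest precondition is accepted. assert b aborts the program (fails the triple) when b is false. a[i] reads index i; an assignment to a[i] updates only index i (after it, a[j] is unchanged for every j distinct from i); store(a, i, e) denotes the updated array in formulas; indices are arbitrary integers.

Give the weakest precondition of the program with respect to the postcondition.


Working backward. After the program, the postcondition ¬(¬(g + 3 ≥ -9)) must hold; in canonical form it is g ≥ -12.
Before m := m + 6: g ≥ -12
Before skip: g ≥ -12
Before arr[m + 2] := g + 6: g ≥ -12
Before arr[3] := m + 1: g ≥ -12
Before skip: g ≥ -12
Before assert 2*g ≥ 2*arr[3] + 3 → m + 1 < 4: (2*g ≥ 2*arr[3] + 3 → m < 3) ∧ g ≥ -12
Answer: WP = (2*g ≥ 2*arr[3] + 3 → m < 3) ∧ g ≥ -12


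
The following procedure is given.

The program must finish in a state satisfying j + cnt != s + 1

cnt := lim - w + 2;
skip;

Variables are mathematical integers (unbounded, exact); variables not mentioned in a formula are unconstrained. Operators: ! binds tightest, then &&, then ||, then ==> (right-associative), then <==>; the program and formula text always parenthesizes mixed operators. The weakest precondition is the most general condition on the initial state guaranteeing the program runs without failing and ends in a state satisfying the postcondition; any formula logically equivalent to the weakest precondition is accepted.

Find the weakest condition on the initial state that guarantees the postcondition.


Working backward. After the program, the postcondition j + cnt != s + 1 must hold; in canonical form it is cnt + j != s + 1.
Before skip: cnt + j != s + 1
Before cnt := lim - w + 2: j + lim != s + w - 1
Answer: WP = j + lim != s + w - 1


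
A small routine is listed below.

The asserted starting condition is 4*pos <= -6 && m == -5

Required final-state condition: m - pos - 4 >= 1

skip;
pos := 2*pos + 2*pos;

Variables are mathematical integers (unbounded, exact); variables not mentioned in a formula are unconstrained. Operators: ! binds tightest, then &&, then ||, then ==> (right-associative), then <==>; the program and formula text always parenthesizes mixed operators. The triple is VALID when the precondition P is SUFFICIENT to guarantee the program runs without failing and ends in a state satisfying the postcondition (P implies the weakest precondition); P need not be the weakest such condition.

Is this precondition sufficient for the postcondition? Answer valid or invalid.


Working backward. After the program, the postcondition m - pos - 4 >= 1 must hold; in canonical form it is m >= pos + 5.
Before pos := 2*pos + 2*pos: m >= 4*pos + 5
Before skip: m >= 4*pos + 5
The weakest precondition is m >= 4*pos + 5.
Check whether 4*pos <= -6 && m == -5 implies it.
Countermodel: at the initial state m = -5, pos = -2, the precondition holds but the weakest precondition fails.
Answer: invalid


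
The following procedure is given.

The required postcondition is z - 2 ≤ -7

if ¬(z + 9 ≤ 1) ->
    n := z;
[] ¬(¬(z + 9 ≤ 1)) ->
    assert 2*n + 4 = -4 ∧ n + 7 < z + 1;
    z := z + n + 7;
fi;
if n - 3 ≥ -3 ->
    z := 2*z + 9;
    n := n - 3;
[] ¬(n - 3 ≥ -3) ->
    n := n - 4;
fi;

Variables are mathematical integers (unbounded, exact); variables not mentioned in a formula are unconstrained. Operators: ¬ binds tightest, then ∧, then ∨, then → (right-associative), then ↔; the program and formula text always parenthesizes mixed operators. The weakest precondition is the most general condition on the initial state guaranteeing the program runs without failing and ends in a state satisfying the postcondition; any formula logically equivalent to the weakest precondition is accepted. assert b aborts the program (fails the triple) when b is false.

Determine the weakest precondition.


Working backward. After the program, the postcondition z - 2 ≤ -7 must hold; in canonical form it is z ≤ -5.
Then branch requires 2*z ≤ -14; else branch requires z ≤ -5.
Before the if: (n ≥ 0 → 2*z ≤ -14) ∧ ((¬(n ≥ 0)) → z ≤ -5)
Then branch requires (z ≥ 0 → 2*z ≤ -14) ∧ ((¬(z ≥ 0)) → z ≤ -5); else branch requires 2*n = -8 ∧ n < z - 6 ∧ (n ≥ 0 → 2*n + 2*z ≤ -28) ∧ ((¬(n ≥ 0)) → n + z ≤ -12).
Before the if: ((¬(z ≤ -8)) → ((z ≥ 0 → 2*z ≤ -14) ∧ ((¬(z ≥ 0)) → z ≤ -5))) ∧ (z ≤ -8 → (2*n = -8 ∧ n < z - 6 ∧ (n ≥ 0 → 2*n + 2*z ≤ -28) ∧ ((¬(n ≥ 0)) → n + z ≤ -12)))
Answer: WP = ((¬(z ≤ -8)) → ((z ≥ 0 → 2*z ≤ -14) ∧ ((¬(z ≥ 0)) → z ≤ -5))) ∧ (z ≤ -8 → (2*n = -8 ∧ n < z - 6 ∧ (n ≥ 0 → 2*n + 2*z ≤ -28) ∧ ((¬(n ≥ 0)) → n + z ≤ -12)))


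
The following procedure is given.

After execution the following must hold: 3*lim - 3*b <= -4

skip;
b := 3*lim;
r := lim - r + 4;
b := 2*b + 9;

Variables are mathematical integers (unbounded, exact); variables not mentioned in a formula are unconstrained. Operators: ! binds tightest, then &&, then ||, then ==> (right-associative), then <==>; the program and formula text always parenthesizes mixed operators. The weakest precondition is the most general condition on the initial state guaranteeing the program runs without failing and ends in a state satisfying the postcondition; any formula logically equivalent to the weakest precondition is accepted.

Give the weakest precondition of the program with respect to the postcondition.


Working backward. After the program, the postcondition 3*lim - 3*b <= -4 must hold; in canonical form it is 3*lim <= 3*b - 4.
Before b := 2*b + 9: 3*lim <= 6*b + 23
Before r := lim - r + 4: 3*lim <= 6*b + 23
Before b := 3*lim: 15*lim >= -23
Before skip: 15*lim >= -23
Answer: WP = 15*lim >= -23


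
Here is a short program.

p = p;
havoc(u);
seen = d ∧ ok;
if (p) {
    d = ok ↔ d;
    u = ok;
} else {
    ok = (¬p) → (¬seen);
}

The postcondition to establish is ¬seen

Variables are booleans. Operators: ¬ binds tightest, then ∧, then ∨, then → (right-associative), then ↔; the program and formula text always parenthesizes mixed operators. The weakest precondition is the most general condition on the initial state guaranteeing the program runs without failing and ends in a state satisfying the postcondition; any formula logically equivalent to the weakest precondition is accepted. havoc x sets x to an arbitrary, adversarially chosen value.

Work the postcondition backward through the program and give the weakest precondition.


Working backward. After the program, ¬seen must hold.
Then branch requires ¬seen; else branch requires ¬seen.
Before the if: (p → (¬seen)) ∧ ((¬p) → (¬seen))
Before seen := d ∧ ok: (p → (¬(d ∧ ok))) ∧ ((¬p) → (¬(d ∧ ok)))
Before havoc u: (p → (¬(d ∧ ok))) ∧ ((¬p) → (¬(d ∧ ok)))
Before p := p: (p → (¬(d ∧ ok))) ∧ ((¬p) → (¬(d ∧ ok)))
Answer: WP = (p → (¬(d ∧ ok))) ∧ ((¬p) → (¬(d ∧ ok)))


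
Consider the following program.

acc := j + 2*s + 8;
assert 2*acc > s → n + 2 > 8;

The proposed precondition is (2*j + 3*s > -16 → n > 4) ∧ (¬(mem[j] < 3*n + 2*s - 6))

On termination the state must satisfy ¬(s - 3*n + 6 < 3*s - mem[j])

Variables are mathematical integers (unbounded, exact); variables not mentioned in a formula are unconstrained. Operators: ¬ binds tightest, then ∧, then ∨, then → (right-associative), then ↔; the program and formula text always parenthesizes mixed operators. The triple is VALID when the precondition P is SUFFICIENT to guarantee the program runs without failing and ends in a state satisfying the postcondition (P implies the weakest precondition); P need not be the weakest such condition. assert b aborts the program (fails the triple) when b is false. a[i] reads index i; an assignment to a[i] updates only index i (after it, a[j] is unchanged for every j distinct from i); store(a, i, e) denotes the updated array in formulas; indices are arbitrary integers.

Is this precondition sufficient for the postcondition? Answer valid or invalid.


Working backward. After the program, the postcondition ¬(s - 3*n + 6 < 3*s - mem[j]) must hold; in canonical form it is ¬(mem[j] < 3*n + 2*s - 6).
Before assert 2*acc > s → n + 2 > 8: (2*acc > s → n > 6) ∧ (¬(mem[j] < 3*n + 2*s - 6))
Before acc := j + 2*s + 8: (2*j + 3*s > -16 → n > 6) ∧ (¬(mem[j] < 3*n + 2*s - 6))
The weakest precondition is (2*j + 3*s > -16 → n > 6) ∧ (¬(mem[j] < 3*n + 2*s - 6)).
Check whether (2*j + 3*s > -16 → n > 4) ∧ (¬(mem[j] < 3*n + 2*s - 6)) implies it.
Countermodel: at the initial state j = 0, mem = {[0] = 9, elsewhere 9}, n = 5, s = 0, the precondition holds but the weakest precondition fails.
Answer: invalid


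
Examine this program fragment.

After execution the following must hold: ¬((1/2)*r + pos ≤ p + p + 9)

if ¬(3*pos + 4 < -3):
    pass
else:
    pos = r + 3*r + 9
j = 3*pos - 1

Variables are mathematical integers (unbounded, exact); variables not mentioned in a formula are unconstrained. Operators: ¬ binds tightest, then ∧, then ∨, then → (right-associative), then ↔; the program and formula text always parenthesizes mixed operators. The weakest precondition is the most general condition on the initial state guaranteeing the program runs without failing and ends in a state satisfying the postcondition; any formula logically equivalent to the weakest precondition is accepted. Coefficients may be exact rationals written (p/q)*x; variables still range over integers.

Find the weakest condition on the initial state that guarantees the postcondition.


Working backward. After the program, the postcondition ¬((1/2)*r + pos ≤ p + p + 9) must hold; in canonical form it is ¬(pos + (1/2)*r ≤ 2*p + 9).
Before j := 3*pos - 1: ¬(pos + (1/2)*r ≤ 2*p + 9)
Then branch requires ¬(pos + (1/2)*r ≤ 2*p + 9); else branch requires ¬((9/2)*r ≤ 2*p).
Before the if: ((¬(3*pos < -7)) → (¬(pos + (1/2)*r ≤ 2*p + 9))) ∧ (3*pos < -7 → (¬((9/2)*r ≤ 2*p)))
Answer: WP = ((¬(3*pos < -7)) → (¬(pos + (1/2)*r ≤ 2*p + 9))) ∧ (3*pos < -7 → (¬((9/2)*r ≤ 2*p)))


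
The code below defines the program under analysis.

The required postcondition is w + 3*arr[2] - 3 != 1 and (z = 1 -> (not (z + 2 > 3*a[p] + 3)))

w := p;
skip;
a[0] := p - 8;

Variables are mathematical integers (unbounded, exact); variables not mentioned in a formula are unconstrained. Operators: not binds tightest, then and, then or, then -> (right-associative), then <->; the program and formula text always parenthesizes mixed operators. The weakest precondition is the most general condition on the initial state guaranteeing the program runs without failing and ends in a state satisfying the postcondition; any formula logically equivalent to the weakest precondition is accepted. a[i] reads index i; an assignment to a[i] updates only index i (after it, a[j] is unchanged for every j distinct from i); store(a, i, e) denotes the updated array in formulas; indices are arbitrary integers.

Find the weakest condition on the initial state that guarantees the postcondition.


Working backward. After the program, the postcondition w + 3*arr[2] - 3 != 1 and (z = 1 -> (not (z + 2 > 3*a[p] + 3))) must hold; in canonical form it is 3*arr[2] + w != 4 and (z = 1 -> (not (z > 3*a[p] + 1))).
Before a[0] := p - 8: 3*arr[2] + w != 4 and (z = 1 -> (not (z > 3*store(a, 0, p - 8)[p] + 1)))
Before skip: 3*arr[2] + w != 4 and (z = 1 -> (not (z > 3*store(a, 0, p - 8)[p] + 1)))
Before w := p: 3*arr[2] + p != 4 and (z = 1 -> (not (z > 3*store(a, 0, p - 8)[p] + 1)))
Answer: WP = 3*arr[2] + p != 4 and (z = 1 -> (not (z > 3*store(a, 0, p - 8)[p] + 1)))


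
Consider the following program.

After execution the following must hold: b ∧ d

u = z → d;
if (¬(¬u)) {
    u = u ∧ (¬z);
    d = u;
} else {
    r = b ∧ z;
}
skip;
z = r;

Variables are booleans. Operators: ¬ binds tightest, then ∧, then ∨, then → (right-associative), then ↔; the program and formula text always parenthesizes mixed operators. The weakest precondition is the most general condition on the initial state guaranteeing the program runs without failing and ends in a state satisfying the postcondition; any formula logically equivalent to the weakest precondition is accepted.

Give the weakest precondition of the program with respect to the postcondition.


Working backward. After the program, b ∧ d must hold.
Before z := r: b ∧ d
Before skip: b ∧ d
Then branch requires b ∧ u ∧ (¬z); else branch requires b ∧ d.
Before the if: (u → (b ∧ u ∧ (¬z))) ∧ ((¬u) → (b ∧ d))
Before u := z → d: ((z → d) → (b ∧ (z → d) ∧ (¬z))) ∧ ((¬(z → d)) → (b ∧ d))
Answer: WP = ((z → d) → (b ∧ (z → d) ∧ (¬z))) ∧ ((¬(z → d)) → (b ∧ d))


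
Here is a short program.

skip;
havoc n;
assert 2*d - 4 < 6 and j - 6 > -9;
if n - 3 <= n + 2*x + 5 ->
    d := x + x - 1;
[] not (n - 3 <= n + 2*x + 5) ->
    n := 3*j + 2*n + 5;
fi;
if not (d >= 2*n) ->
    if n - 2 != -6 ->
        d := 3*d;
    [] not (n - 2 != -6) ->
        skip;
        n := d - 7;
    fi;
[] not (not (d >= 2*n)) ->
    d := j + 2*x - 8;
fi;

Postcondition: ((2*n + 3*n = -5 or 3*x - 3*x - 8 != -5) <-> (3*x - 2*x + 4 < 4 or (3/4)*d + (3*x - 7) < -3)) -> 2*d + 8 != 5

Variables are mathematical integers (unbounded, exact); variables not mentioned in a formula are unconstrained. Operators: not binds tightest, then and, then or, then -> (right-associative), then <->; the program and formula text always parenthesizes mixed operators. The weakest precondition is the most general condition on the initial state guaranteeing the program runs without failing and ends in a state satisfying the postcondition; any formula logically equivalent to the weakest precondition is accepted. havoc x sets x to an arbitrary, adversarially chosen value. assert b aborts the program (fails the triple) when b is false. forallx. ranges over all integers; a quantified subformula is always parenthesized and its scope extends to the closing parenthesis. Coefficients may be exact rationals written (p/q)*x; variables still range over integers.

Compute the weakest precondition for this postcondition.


Working backward. After the program, the postcondition ((2*n + 3*n = -5 or 3*x - 3*x - 8 != -5) <-> (3*x - 2*x + 4 < 4 or (3/4)*d + (3*x - 7) < -3)) -> 2*d + 8 != 5 must hold; in canonical form it is (x < 0 or (3/4)*d + 3*x < 4) -> 2*d != -3.
Then branch requires (n != -4 -> ((x < 0 or (9/4)*d + 3*x < 4) -> 6*d != -3)) and ((not (n != -4)) -> ((x < 0 or (3/4)*d + 3*x < 4) -> 2*d != -3)); else branch requires (x < 0 or (3/4)*j + (9/2)*x < 10) -> 2*j + 4*x != 13.
Before the if: ((not (d >= 2*n)) -> ((n != -4 -> ((x < 0 or (9/4)*d + 3*x < 4) -> 6*d != -3)) and ((not (n != -4)) -> ((x < 0 or (3/4)*d + 3*x < 4) -> 2*d != -3)))) and (d >= 2*n -> ((x < 0 or (3/4)*j + (9/2)*x < 10) -> 2*j + 4*x != 13))
Then branch requires ((not (2*x >= 2*n + 1)) -> ((n != -4 -> ((x < 0 or (15/2)*x < 25/4) -> 12*x != 3)) and ((not (n != -4)) -> ((x < 0 or (9/2)*x < 19/4) -> 4*x != -1)))) and (2*x >= 2*n + 1 -> ((x < 0 or (3/4)*j + (9/2)*x < 10) -> 2*j + 4*x != 13)); else branch requires ((not (d >= 6*j + 4*n + 10)) -> ((3*j + 2*n != -9 -> ((x < 0 or (9/4)*d + 3*x < 4) -> 6*d != -3)) and ((not (3*j + 2*n != -9)) -> ((x < 0 or (3/4)*d + 3*x < 4) -> 2*d != -3)))) and (d >= 6*j + 4*n + 10 -> ((x < 0 or (3/4)*j + (9/2)*x < 10) -> 2*j + 4*x != 13)).
Before the if: (2*x >= -8 -> (((not (2*x >= 2*n + 1)) -> ((n != -4 -> ((x < 0 or (15/2)*x < 25/4) -> 12*x != 3)) and ((not (n != -4)) -> ((x < 0 or (9/2)*x < 19/4) -> 4*x != -1)))) and (2*x >= 2*n + 1 -> ((x < 0 or (3/4)*j + (9/2)*x < 10) -> 2*j + 4*x != 13)))) and ((not (2*x >= -8)) -> (((not (d >= 6*j + 4*n + 10)) -> ((3*j + 2*n != -9 -> ((x < 0 or (9/4)*d + 3*x < 4) -> 6*d != -3)) and ((not (3*j + 2*n != -9)) -> ((x < 0 or (3/4)*d + 3*x < 4) -> 2*d != -3)))) and (d >= 6*j + 4*n + 10 -> ((x < 0 or (3/4)*j + (9/2)*x < 10) -> 2*j + 4*x != 13))))
Before assert 2*d - 4 < 6 and j - 6 > -9: 2*d < 10 and j > -3 and (2*x >= -8 -> (((not (2*x >= 2*n + 1)) -> ((n != -4 -> ((x < 0 or (15/2)*x < 25/4) -> 12*x != 3)) and ((not (n != -4)) -> ((x < 0 or (9/2)*x < 19/4) -> 4*x != -1)))) and (2*x >= 2*n + 1 -> ((x < 0 or (3/4)*j + (9/2)*x < 10) -> 2*j + 4*x != 13)))) and ((not (2*x >= -8)) -> (((not (d >= 6*j + 4*n + 10)) -> ((3*j + 2*n != -9 -> ((x < 0 or (9/4)*d + 3*x < 4) -> 6*d != -3)) and ((not (3*j + 2*n != -9)) -> ((x < 0 or (3/4)*d + 3*x < 4) -> 2*d != -3)))) and (d >= 6*j + 4*n + 10 -> ((x < 0 or (3/4)*j + (9/2)*x < 10) -> 2*j + 4*x != 13))))
Before havoc n: forall n_1. (2*d < 10 and j > -3 and (2*x >= -8 -> (((not (2*x >= 2*n_1 + 1)) -> ((n_1 != -4 -> ((x < 0 or (15/2)*x < 25/4) -> 12*x != 3)) and ((not (n_1 != -4)) -> ((x < 0 or (9/2)*x < 19/4) -> 4*x != -1)))) and (2*x >= 2*n_1 + 1 -> ((x < 0 or (3/4)*j + (9/2)*x < 10) -> 2*j + 4*x != 13)))) and ((not (2*x >= -8)) -> (((not (d >= 6*j + 4*n_1 + 10)) -> ((3*j + 2*n_1 != -9 -> ((x < 0 or (9/4)*d + 3*x < 4) -> 6*d != -3)) and ((not (3*j + 2*n_1 != -9)) -> ((x < 0 or (3/4)*d + 3*x < 4) -> 2*d != -3)))) and (d >= 6*j + 4*n_1 + 10 -> ((x < 0 or (3/4)*j + (9/2)*x < 10) -> 2*j + 4*x != 13)))))
Before skip: forall n_1. (2*d < 10 and j > -3 and (2*x >= -8 -> (((not (2*x >= 2*n_1 + 1)) -> ((n_1 != -4 -> ((x < 0 or (15/2)*x < 25/4) -> 12*x != 3)) and ((not (n_1 != -4)) -> ((x < 0 or (9/2)*x < 19/4) -> 4*x != -1)))) and (2*x >= 2*n_1 + 1 -> ((x < 0 or (3/4)*j + (9/2)*x < 10) -> 2*j + 4*x != 13)))) and ((not (2*x >= -8)) -> (((not (d >= 6*j + 4*n_1 + 10)) -> ((3*j + 2*n_1 != -9 -> ((x < 0 or (9/4)*d + 3*x < 4) -> 6*d != -3)) and ((not (3*j + 2*n_1 != -9)) -> ((x < 0 or (3/4)*d + 3*x < 4) -> 2*d != -3)))) and (d >= 6*j + 4*n_1 + 10 -> ((x < 0 or (3/4)*j + (9/2)*x < 10) -> 2*j + 4*x != 13)))))
Answer: WP = forall n_1. (2*d < 10 and j > -3 and (2*x >= -8 -> (((not (2*x >= 2*n_1 + 1)) -> ((n_1 != -4 -> ((x < 0 or (15/2)*x < 25/4) -> 12*x != 3)) and ((not (n_1 != -4)) -> ((x < 0 or (9/2)*x < 19/4) -> 4*x != -1)))) and (2*x >= 2*n_1 + 1 -> ((x < 0 or (3/4)*j + (9/2)*x < 10) -> 2*j + 4*x != 13)))) and ((not (2*x >= -8)) -> (((not (d >= 6*j + 4*n_1 + 10)) -> ((3*j + 2*n_1 != -9 -> ((x < 0 or (9/4)*d + 3*x < 4) -> 6*d != -3)) and ((not (3*j + 2*n_1 != -9)) -> ((x < 0 or (3/4)*d + 3*x < 4) -> 2*d != -3)))) and (d >= 6*j + 4*n_1 + 10 -> ((x < 0 or (3/4)*j + (9/2)*x < 10) -> 2*j + 4*x != 13)))))


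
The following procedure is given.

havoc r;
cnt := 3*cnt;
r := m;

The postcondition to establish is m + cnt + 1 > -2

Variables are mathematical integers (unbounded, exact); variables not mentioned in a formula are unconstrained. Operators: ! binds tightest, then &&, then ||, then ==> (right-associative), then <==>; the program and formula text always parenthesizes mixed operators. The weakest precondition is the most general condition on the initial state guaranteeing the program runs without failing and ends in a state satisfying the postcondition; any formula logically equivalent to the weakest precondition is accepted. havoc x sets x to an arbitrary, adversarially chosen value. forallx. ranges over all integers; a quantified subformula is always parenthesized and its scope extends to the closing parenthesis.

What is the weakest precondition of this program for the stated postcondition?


Working backward. After the program, the postcondition m + cnt + 1 > -2 must hold; in canonical form it is cnt + m > -3.
Before r := m: cnt + m > -3
Before cnt := 3*cnt: 3*cnt + m > -3
Before havoc r: 3*cnt + m > -3
Answer: WP = 3*cnt + m > -3


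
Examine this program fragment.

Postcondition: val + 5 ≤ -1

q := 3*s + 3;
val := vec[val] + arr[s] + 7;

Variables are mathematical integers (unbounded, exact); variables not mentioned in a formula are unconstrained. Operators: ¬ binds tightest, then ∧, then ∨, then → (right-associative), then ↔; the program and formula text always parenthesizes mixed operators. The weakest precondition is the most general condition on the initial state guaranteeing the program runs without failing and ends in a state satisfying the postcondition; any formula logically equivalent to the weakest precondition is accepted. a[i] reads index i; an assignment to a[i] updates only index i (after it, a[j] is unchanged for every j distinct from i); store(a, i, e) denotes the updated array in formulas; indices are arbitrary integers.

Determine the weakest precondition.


Working backward. After the program, the postcondition val + 5 ≤ -1 must hold; in canonical form it is val ≤ -6.
Before val := vec[val] + arr[s] + 7: arr[s] + vec[val] ≤ -13
Before q := 3*s + 3: arr[s] + vec[val] ≤ -13
Answer: WP = arr[s] + vec[val] ≤ -13


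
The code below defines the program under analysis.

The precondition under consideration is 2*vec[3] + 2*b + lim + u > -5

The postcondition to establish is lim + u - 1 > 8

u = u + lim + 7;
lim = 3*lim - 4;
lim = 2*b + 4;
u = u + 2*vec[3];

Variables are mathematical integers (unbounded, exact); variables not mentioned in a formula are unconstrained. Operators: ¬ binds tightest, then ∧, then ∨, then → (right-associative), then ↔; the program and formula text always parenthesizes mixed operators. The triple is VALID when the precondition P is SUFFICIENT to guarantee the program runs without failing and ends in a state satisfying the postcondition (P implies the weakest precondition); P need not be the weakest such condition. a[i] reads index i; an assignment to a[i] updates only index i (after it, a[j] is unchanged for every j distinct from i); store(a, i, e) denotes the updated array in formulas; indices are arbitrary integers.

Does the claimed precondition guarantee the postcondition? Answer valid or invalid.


Working backward. After the program, the postcondition lim + u - 1 > 8 must hold; in canonical form it is lim + u > 9.
Before u := u + 2*vec[3]: 2*vec[3] + lim + u > 9
Before lim := 2*b + 4: 2*vec[3] + 2*b + u > 5
Before lim := 3*lim - 4: 2*vec[3] + 2*b + u > 5
Before u := u + lim + 7: 2*vec[3] + 2*b + lim + u > -2
The weakest precondition is 2*vec[3] + 2*b + lim + u > -2.
Check whether 2*vec[3] + 2*b + lim + u > -5 implies it.
Countermodel: at the initial state b = 0, lim = -2, u = 0, vec = {[3] = 0, elsewhere 0}, the precondition holds but the weakest precondition fails.
Answer: invalid


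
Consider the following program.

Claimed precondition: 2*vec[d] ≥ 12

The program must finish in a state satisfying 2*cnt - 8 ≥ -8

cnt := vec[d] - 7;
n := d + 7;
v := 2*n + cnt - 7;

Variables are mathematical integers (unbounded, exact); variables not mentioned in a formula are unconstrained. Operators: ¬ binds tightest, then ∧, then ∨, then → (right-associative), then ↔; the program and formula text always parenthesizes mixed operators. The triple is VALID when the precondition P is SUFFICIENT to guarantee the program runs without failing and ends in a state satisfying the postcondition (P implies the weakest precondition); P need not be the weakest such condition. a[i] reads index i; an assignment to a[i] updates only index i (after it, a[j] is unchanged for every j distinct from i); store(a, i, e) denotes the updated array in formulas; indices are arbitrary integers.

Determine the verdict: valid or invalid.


Working backward. After the program, the postcondition 2*cnt - 8 ≥ -8 must hold; in canonical form it is 2*cnt ≥ 0.
Before v := 2*n + cnt - 7: 2*cnt ≥ 0
Before n := d + 7: 2*cnt ≥ 0
Before cnt := vec[d] - 7: 2*vec[d] ≥ 14
The weakest precondition is 2*vec[d] ≥ 14.
Check whether 2*vec[d] ≥ 12 implies it.
Countermodel: at the initial state d = 0, vec = {[0] = 6, elsewhere 6}, the precondition holds but the weakest precondition fails.
Answer: invalid


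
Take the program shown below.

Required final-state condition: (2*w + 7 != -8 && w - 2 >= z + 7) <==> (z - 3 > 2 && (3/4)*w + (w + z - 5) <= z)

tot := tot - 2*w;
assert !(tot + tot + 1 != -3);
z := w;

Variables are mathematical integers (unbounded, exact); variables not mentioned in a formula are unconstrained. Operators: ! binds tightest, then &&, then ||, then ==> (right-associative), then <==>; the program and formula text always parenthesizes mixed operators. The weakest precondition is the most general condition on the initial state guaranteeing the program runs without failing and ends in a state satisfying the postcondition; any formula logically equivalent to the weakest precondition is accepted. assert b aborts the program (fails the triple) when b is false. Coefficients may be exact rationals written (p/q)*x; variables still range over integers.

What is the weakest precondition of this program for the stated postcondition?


Working backward. After the program, the postcondition (2*w + 7 != -8 && w - 2 >= z + 7) <==> (z - 3 > 2 && (3/4)*w + (w + z - 5) <= z) must hold; in canonical form it is (2*w != -15 && w >= z + 9) <==> (z > 5 && (7/4)*w <= 5).
Before z := w: !(w > 5 && (7/4)*w <= 5)
Before assert !(tot + tot + 1 != -3): (!(2*tot != -4)) && (!(w > 5 && (7/4)*w <= 5))
Before tot := tot - 2*w: (!(2*tot != 4*w - 4)) && (!(w > 5 && (7/4)*w <= 5))
Answer: WP = (!(2*tot != 4*w - 4)) && (!(w > 5 && (7/4)*w <= 5))


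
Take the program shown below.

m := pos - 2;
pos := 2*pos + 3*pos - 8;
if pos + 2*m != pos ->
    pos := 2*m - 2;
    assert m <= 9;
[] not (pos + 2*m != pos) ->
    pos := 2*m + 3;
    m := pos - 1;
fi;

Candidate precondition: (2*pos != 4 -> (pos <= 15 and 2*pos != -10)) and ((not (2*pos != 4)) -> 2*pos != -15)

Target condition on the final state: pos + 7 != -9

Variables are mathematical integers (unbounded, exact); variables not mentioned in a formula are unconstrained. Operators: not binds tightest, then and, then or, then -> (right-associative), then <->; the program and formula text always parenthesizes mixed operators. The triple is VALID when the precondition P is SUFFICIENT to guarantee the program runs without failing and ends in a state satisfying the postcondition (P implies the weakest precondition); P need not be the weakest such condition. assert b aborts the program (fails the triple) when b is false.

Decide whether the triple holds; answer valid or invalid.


Working backward. After the program, the postcondition pos + 7 != -9 must hold; in canonical form it is pos != -16.
Then branch requires m <= 9 and 2*m != -14; else branch requires 2*m != -19.
Before the if: (2*m != 0 -> (m <= 9 and 2*m != -14)) and ((not (2*m != 0)) -> 2*m != -19)
Before pos := 2*pos + 3*pos - 8: (2*m != 0 -> (m <= 9 and 2*m != -14)) and ((not (2*m != 0)) -> 2*m != -19)
Before m := pos - 2: (2*pos != 4 -> (pos <= 11 and 2*pos != -10)) and ((not (2*pos != 4)) -> 2*pos != -15)
The weakest precondition is (2*pos != 4 -> (pos <= 11 and 2*pos != -10)) and ((not (2*pos != 4)) -> 2*pos != -15).
Check whether (2*pos != 4 -> (pos <= 15 and 2*pos != -10)) and ((not (2*pos != 4)) -> 2*pos != -15) implies it.
Countermodel: at the initial state pos = 12, the precondition holds but the weakest precondition fails.
Answer: invalid


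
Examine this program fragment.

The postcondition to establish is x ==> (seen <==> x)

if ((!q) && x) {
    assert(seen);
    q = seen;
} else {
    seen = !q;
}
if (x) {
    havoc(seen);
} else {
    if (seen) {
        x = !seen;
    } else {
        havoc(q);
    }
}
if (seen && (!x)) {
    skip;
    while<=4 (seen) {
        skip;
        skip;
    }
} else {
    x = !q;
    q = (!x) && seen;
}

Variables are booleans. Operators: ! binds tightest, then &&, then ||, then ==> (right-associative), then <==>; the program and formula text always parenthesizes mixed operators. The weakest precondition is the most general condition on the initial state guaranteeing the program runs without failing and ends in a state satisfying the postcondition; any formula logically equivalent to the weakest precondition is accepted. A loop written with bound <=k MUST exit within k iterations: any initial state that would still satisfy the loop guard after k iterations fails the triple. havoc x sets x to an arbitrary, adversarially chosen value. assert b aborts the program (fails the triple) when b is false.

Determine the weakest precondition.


Working backward. After the program, x ==> (seen <==> x) must hold.
Then branch requires (seen ==> ((seen ==> ((seen ==> ((seen ==> ((!seen) && (x ==> (seen <==> x)))) && ((!seen) ==> (x ==> (seen <==> x))))) && ((!seen) ==> (x ==> (seen <==> x))))) && ((!seen) ==> (x ==> (seen <==> x))))) && ((!seen) ==> (x ==> (seen <==> x))); else branch requires (!q) ==> (seen <==> (!q)).
Before the if: ((seen && (!x)) ==> ((seen ==> ((seen ==> ((seen ==> ((seen ==> ((!seen) && (x ==> (seen <==> x)))) && ((!seen) ==> (x ==> (seen <==> x))))) && ((!seen) ==> (x ==> (seen <==> x))))) && ((!seen) ==> (x ==> (seen <==> x))))) && ((!seen) ==> (x ==> (seen <==> x))))) && ((!(seen && (!x))) ==> ((!q) ==> (seen <==> (!q))))
Then branch requires x && ((!q) ==> q); else branch requires (seen ==> ((seen ==> ((seen ==> ((seen ==> ((seen ==> ((seen ==> ((!seen) && ((!seen) ==> (seen <==> (!seen))))) && ((!seen) ==> ((!seen) ==> (seen <==> (!seen)))))) && ((!seen) ==> ((!seen) ==> (seen <==> (!seen)))))) && ((!seen) ==> ((!seen) ==> (seen <==> (!seen)))))) && ((!seen) ==> ((!seen) ==> (seen <==> (!seen)))))) && ((!seen) ==> ((!q) ==> (seen <==> (!q)))))) && ((!seen) ==> (((seen && (!x)) ==> ((seen ==> ((seen ==> ((seen ==> ((seen ==> ((!seen) && (x ==> (seen <==> x)))) && ((!seen) ==> (x ==> (seen <==> x))))) && ((!seen) ==> (x ==> (seen <==> x))))) && ((!seen) ==> (x ==> (seen <==> x))))) && ((!seen) ==> (x ==> (seen <==> x))))) && ((!(seen && (!x))) ==> seen))).
Before the if: (x ==> (x && ((!q) ==> q))) && ((!x) ==> ((seen ==> ((seen ==> ((seen ==> ((seen ==> ((seen ==> ((seen ==> ((!seen) && ((!seen) ==> (seen <==> (!seen))))) && ((!seen) ==> ((!seen) ==> (seen <==> (!seen)))))) && ((!seen) ==> ((!seen) ==> (seen <==> (!seen)))))) && ((!seen) ==> ((!seen) ==> (seen <==> (!seen)))))) && ((!seen) ==> ((!seen) ==> (seen <==> (!seen)))))) && ((!seen) ==> ((!q) ==> (seen <==> (!q)))))) && ((!seen) ==> (((seen && (!x)) ==> ((seen ==> ((seen ==> ((seen ==> ((seen ==> ((!seen) && (x ==> (seen <==> x)))) && ((!seen) ==> (x ==> (seen <==> x))))) && ((!seen) ==> (x ==> (seen <==> x))))) && ((!seen) ==> (x ==> (seen <==> x))))) && ((!seen) ==> (x ==> (seen <==> x))))) && ((!(seen && (!x))) ==> seen)))))
Then branch requires seen && (x ==> (x && ((!seen) ==> seen))) && ((!x) ==> ((seen ==> ((seen ==> ((seen ==> ((seen ==> ((seen ==> ((seen ==> ((!seen) && ((!seen) ==> (seen <==> (!seen))))) && ((!seen) ==> ((!seen) ==> (seen <==> (!seen)))))) && ((!seen) ==> ((!seen) ==> (seen <==> (!seen)))))) && ((!seen) ==> ((!seen) ==> (seen <==> (!seen)))))) && ((!seen) ==> ((!seen) ==> (seen <==> (!seen)))))) && ((!seen) ==> ((!seen) ==> (seen <==> (!seen)))))) && ((!seen) ==> (((seen && (!x)) ==> ((seen ==> ((seen ==> ((seen ==> ((seen ==> ((!seen) && (x ==> (seen <==> x)))) && ((!seen) ==> (x ==> (seen <==> x))))) && ((!seen) ==> (x ==> (seen <==> x))))) && ((!seen) ==> (x ==> (seen <==> x))))) && ((!seen) ==> (x ==> (seen <==> x))))) && ((!(seen && (!x))) ==> seen))))); else branch requires (x ==> (x && ((!q) ==> q))) && ((!x) ==> (((!q) ==> ((!q) ==> (((!q) ==> (((!q) ==> (((!q) ==> (((!q) ==> (q && (q ==> ((!q) <==> q)))) && (q ==> (q ==> ((!q) <==> q))))) && (q ==> (q ==> ((!q) <==> q))))) && (q ==> (q ==> ((!q) <==> q))))) && (q ==> (q ==> ((!q) <==> q)))))) && (q ==> ((((!q) && (!x)) ==> (((!q) ==> (((!q) ==> (((!q) ==> (((!q) ==> (q && (x ==> ((!q) <==> x)))) && (q ==> (x ==> ((!q) <==> x))))) && (q ==> (x ==> ((!q) <==> x))))) && (q ==> (x ==> ((!q) <==> x))))) && (q ==> (x ==> ((!q) <==> x))))) && ((!((!q) && (!x))) ==> (!q)))))).
Before the if: (((!q) && x) ==> (seen && (x ==> (x && ((!seen) ==> seen))) && ((!x) ==> ((seen ==> ((seen ==> ((seen ==> ((seen ==> ((seen ==> ((seen ==> ((!seen) && ((!seen) ==> (seen <==> (!seen))))) && ((!seen) ==> ((!seen) ==> (seen <==> (!seen)))))) && ((!seen) ==> ((!seen) ==> (seen <==> (!seen)))))) && ((!seen) ==> ((!seen) ==> (seen <==> (!seen)))))) && ((!seen) ==> ((!seen) ==> (seen <==> (!seen)))))) && ((!seen) ==> ((!seen) ==> (seen <==> (!seen)))))) && ((!seen) ==> (((seen && (!x)) ==> ((seen ==> ((seen ==> ((seen ==> ((seen ==> ((!seen) && (x ==> (seen <==> x)))) && ((!seen) ==> (x ==> (seen <==> x))))) && ((!seen) ==> (x ==> (seen <==> x))))) && ((!seen) ==> (x ==> (seen <==> x))))) && ((!seen) ==> (x ==> (seen <==> x))))) && ((!(seen && (!x))) ==> seen))))))) && ((!((!q) && x)) ==> ((x ==> (x && ((!q) ==> q))) && ((!x) ==> (((!q) ==> ((!q) ==> (((!q) ==> (((!q) ==> (((!q) ==> (((!q) ==> (q && (q ==> ((!q) <==> q)))) && (q ==> (q ==> ((!q) <==> q))))) && (q ==> (q ==> ((!q) <==> q))))) && (q ==> (q ==> ((!q) <==> q))))) && (q ==> (q ==> ((!q) <==> q)))))) && (q ==> ((((!q) && (!x)) ==> (((!q) ==> (((!q) ==> (((!q) ==> (((!q) ==> (q && (x ==> ((!q) <==> x)))) && (q ==> (x ==> ((!q) <==> x))))) && (q ==> (x ==> ((!q) <==> x))))) && (q ==> (x ==> ((!q) <==> x))))) && (q ==> (x ==> ((!q) <==> x))))) && ((!((!q) && (!x))) ==> (!q))))))))
Answer: WP = (((!q) && x) ==> (seen && (x ==> (x && ((!seen) ==> seen))) && ((!x) ==> ((seen ==> ((seen ==> ((seen ==> ((seen ==> ((seen ==> ((seen ==> ((!seen) && ((!seen) ==> (seen <==> (!seen))))) && ((!seen) ==> ((!seen) ==> (seen <==> (!seen)))))) && ((!seen) ==> ((!seen) ==> (seen <==> (!seen)))))) && ((!seen) ==> ((!seen) ==> (seen <==> (!seen)))))) && ((!seen) ==> ((!seen) ==> (seen <==> (!seen)))))) && ((!seen) ==> ((!seen) ==> (seen <==> (!seen)))))) && ((!seen) ==> (((seen && (!x)) ==> ((seen ==> ((seen ==> ((seen ==> ((seen ==> ((!seen) && (x ==> (seen <==> x)))) && ((!seen) ==> (x ==> (seen <==> x))))) && ((!seen) ==> (x ==> (seen <==> x))))) && ((!seen) ==> (x ==> (seen <==> x))))) && ((!seen) ==> (x ==> (seen <==> x))))) && ((!(seen && (!x))) ==> seen))))))) && ((!((!q) && x)) ==> ((x ==> (x && ((!q) ==> q))) && ((!x) ==> (((!q) ==> ((!q) ==> (((!q) ==> (((!q) ==> (((!q) ==> (((!q) ==> (q && (q ==> ((!q) <==> q)))) && (q ==> (q ==> ((!q) <==> q))))) && (q ==> (q ==> ((!q) <==> q))))) && (q ==> (q ==> ((!q) <==> q))))) && (q ==> (q ==> ((!q) <==> q)))))) && (q ==> ((((!q) && (!x)) ==> (((!q) ==> (((!q) ==> (((!q) ==> (((!q) ==> (q && (x ==> ((!q) <==> x)))) && (q ==> (x ==> ((!q) <==> x))))) && (q ==> (x ==> ((!q) <==> x))))) && (q ==> (x ==> ((!q) <==> x))))) && (q ==> (x ==> ((!q) <==> x))))) && ((!((!q) && (!x))) ==> (!q))))))))
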